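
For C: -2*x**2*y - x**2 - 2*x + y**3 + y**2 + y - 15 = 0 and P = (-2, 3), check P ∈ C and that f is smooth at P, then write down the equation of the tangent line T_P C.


Tangent line at P: 26*x + 26*y - 26 = 0.

Step 1: f(-2, 3) = 0, so P lies on C.
Step 2: partial derivatives
  f_x(x, y) = -4*x*y - 2*x - 2, f_y(x, y) = -2*x**2 + 3*y**2 + 2*y + 1.
  f_x(P) = 26, f_y(P) = 26 (gradient nonzero, so P is smooth).
Step 3: tangent line at P: 26·(x − -2) + 26·(y − 3) = 0.
Expanding: 26*x + 26*y - 26 = 0.


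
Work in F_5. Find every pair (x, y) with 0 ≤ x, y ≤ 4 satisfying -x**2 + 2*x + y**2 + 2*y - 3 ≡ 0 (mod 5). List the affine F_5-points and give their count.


Affine F_5-points: {(0, 1), (0, 2), (2, 1), (2, 2)}; count = 4.

For each of the 25 pairs (x, y) ∈ F_5², evaluate f(x, y) mod 5. Record the zeros.
  x = 0: [0↦2, 1↦0, 2↦0, 3↦2, 4↦1]  zeros at y ∈ {1, 2}
  x = 1: [0↦3, 1↦1, 2↦1, 3↦3, 4↦2]  zeros at y ∈ ∅
  x = 2: [0↦2, 1↦0, 2↦0, 3↦2, 4↦1]  zeros at y ∈ {1, 2}
  x = 3: [0↦4, 1↦2, 2↦2, 3↦4, 4↦3]  zeros at y ∈ ∅
  x = 4: [0↦4, 1↦2, 2↦2, 3↦4, 4↦3]  zeros at y ∈ ∅
Collecting zeros: affine points = {(0, 1), (0, 2), (2, 1), (2, 2)}.
Total count |C(F_5)_aff| = 4.


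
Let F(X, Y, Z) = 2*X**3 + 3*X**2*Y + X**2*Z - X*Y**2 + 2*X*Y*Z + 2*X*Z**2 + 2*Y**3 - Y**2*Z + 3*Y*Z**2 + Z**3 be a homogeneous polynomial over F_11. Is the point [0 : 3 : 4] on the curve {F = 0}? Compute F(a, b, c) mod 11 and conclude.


F(0,3,4) ≡ 6 (mod 11); P is NOT on the curve.

Evaluate F(0, 3, 4) term-by-term (mod 11).
  2*X**3 ↦ 2·0·1·1 = 0
  3*X**2*Y ↦ 3·0·3·1 = 0
  X**2*Z ↦ 1·0·1·4 = 0
  -X*Y**2 ↦ -1·0·9·1 = 0
  2*X*Y*Z ↦ 2·0·3·4 = 0
  2*X*Z**2 ↦ 2·0·1·16 = 0
  2*Y**3 ↦ 2·1·27·1 = 54
  -Y**2*Z ↦ -1·1·9·4 = -36
  3*Y*Z**2 ↦ 3·1·3·16 = 144
  Z**3 ↦ 1·1·1·64 = 64
Sum: F(0, 3, 4) = (0) + (0) + (0) + (0) + (0) + (0) + (54) + (-36) + (144) + (64) = 226.
Reducing mod 11: 226 ≡ 6 (mod 11).
Since F(a, b, c) ≡ 6 ≠ 0 (mod 11), P does NOT lie on the curve.


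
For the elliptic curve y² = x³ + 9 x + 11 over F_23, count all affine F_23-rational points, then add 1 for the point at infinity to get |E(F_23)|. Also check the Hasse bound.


Affine points = {(7, 7), (7, 16), (9, 4), (9, 19), (13, 5), (13, 18), (14, 11), (14, 12), (15, 5), (15, 18), (18, 5), (18, 18), (19, 7), (19, 16), (20, 7), (20, 16), (21, 10), (21, 13), (22, 1), (22, 22)}; affine count = 20; |E(F_23)| = 21.

Discriminant check: Δ ∝ 4a³ + 27b² = 4·9³ + 27·11² = 4·729 + 27·121 ≡ 19 (mod 23). Nonzero ⇒ E is nonsingular.
For each x ∈ F_23, compute rhs = x³ + 9·x + 11 mod 23, then count y ∈ F_23 with y² ≡ rhs.
  x = 0: rhs = 11, matching y values: none (0 points).
  x = 1: rhs = 21, matching y values: none (0 points).
  x = 2: rhs = 14, matching y values: none (0 points).
  x = 3: rhs = 19, matching y values: none (0 points).
  x = 4: rhs = 19, matching y values: none (0 points).
  x = 5: rhs = 20, matching y values: none (0 points).
  x = 6: rhs = 5, matching y values: none (0 points).
  x = 7: rhs = 3, matching y values: 7, 16 (2 points).
  x = 8: rhs = 20, matching y values: none (0 points).
  x = 9: rhs = 16, matching y values: 4, 19 (2 points).
  x = 10: rhs = 20, matching y values: none (0 points).
  x = 11: rhs = 15, matching y values: none (0 points).
  x = 12: rhs = 7, matching y values: none (0 points).
  x = 13: rhs = 2, matching y values: 5, 18 (2 points).
  x = 14: rhs = 6, matching y values: 11, 12 (2 points).
  x = 15: rhs = 2, matching y values: 5, 18 (2 points).
  x = 16: rhs = 19, matching y values: none (0 points).
  x = 17: rhs = 17, matching y values: none (0 points).
  x = 18: rhs = 2, matching y values: 5, 18 (2 points).
  x = 19: rhs = 3, matching y values: 7, 16 (2 points).
  x = 20: rhs = 3, matching y values: 7, 16 (2 points).
  x = 21: rhs = 8, matching y values: 10, 13 (2 points).
  x = 22: rhs = 1, matching y values: 1, 22 (2 points).
Total affine count: 20.
Full point count |E(F_23)| = 20 + 1 = 21.
Hasse bound: |21 − (23+1)| = |-3| = 3 ≤ 2√23 ≈ 9.5917 ✓.


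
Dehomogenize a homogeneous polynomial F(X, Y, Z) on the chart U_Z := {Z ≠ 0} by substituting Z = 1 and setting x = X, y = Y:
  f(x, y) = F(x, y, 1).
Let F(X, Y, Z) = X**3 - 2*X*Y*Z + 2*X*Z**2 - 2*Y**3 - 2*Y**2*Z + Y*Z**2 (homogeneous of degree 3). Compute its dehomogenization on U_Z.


f(x, y) = x**3 - 2*x*y + 2*x - 2*y**3 - 2*y**2 + y

On U_Z we set Z = 1. Each monomial c·X^i·Y^j·Z^k in F becomes c·x^i·y^j·1^k = c·x^i·y^j.
Substituting Z = 1: F(X, Y, 1) = x**3 - 2*x*y + 2*x - 2*y**3 - 2*y**2 + y.
Note: deg(f) ≤ deg(F) = 3; strict inequality happens when F is divisible by Z (lost terms).


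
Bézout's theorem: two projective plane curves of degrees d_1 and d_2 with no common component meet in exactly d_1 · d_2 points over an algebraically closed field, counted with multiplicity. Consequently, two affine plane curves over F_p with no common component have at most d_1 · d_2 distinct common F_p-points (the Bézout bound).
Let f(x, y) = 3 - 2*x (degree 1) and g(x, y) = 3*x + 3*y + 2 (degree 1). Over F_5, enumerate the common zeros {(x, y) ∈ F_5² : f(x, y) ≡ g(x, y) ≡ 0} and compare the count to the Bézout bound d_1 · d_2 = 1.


Common zeros: {(4, 2)}; count = 1; Bézout bound = 1.

deg(f) = 1, deg(g) = 1, so Bézout bound = 1.
Scan x ∈ F_5. For each x, list the y ∈ F_5 with f(x, y) ≡ 0 and those with g(x, y) ≡ 0 (mod 5); the common zeros in that column are the intersection.
  x = 0: f ≡ 0 at y ∈ ∅; g ≡ 0 at y ∈ {1}; common: ∅.
  x = 1: f ≡ 0 at y ∈ ∅; g ≡ 0 at y ∈ {0}; common: ∅.
  x = 2: f ≡ 0 at y ∈ ∅; g ≡ 0 at y ∈ {4}; common: ∅.
  x = 3: f ≡ 0 at y ∈ ∅; g ≡ 0 at y ∈ {3}; common: ∅.
  x = 4: f ≡ 0 at y ∈ {0, 1, 2, 3, 4}; g ≡ 0 at y ∈ {2}; common: {2}.
Collecting: common zeros = {(4, 2)}, so the count is 1.
Comparison with the Bézout bound: 1 ≤ 1 = deg(f)·deg(g), as expected for curves with no common component (the bound is attained).


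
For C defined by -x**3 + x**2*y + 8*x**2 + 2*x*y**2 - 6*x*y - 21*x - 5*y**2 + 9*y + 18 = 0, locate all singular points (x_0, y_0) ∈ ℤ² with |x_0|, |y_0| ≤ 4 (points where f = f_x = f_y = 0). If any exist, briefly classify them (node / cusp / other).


Singular points: {(3, 0)}; classification: node.

Compute partial derivatives:
  f_x = -3*x**2 + 2*x*y + 16*x + 2*y**2 - 6*y - 21.
  f_y = x**2 + 4*x*y - 6*x - 10*y + 9.
Scan x_0 ∈ {−4, ..., 4}. For each x_0, f_y(x_0, y) is a polynomial in y; find its integer roots y ∈ {−4, ..., 4}, then test f_x and f at those candidates.
  x = -4: f_y(-4, y) = 49 - 26*y; no integer root y with |y| ≤ 4.
  x = -3: f_y(-3, y) = 36 - 22*y; no integer root y with |y| ≤ 4.
  x = -2: f_y(-2, y) = 25 - 18*y; no integer root y with |y| ≤ 4.
  x = -1: f_y(-1, y) = 16 - 14*y; no integer root y with |y| ≤ 4.
  x = 0: f_y(0, y) = 9 - 10*y; no integer root y with |y| ≤ 4.
  x = 1: f_y(1, y) = 4 - 6*y; no integer root y with |y| ≤ 4.
  x = 2: f_y(2, y) = 1 - 2*y; no integer root y with |y| ≤ 4.
  x = 3: f_y(3, y) = 2*y; vanishes at y ∈ {0}. (3, 0): f_x = 0, f = 0 — SINGULAR.
  x = 4: f_y(4, y) = 6*y + 1; no integer root y with |y| ≤ 4.
Only singular point on the grid: (3, 0).
Classify: substitute x = 3 + u, y = 0 + v and expand: f = -u**3 + u**2*v - u**2 + 2*u*v**2 + v**2.
No constant or linear terms (consistent with a singular point). Quadratic part: -u**2 + v**2. Cubic part: -u**3 + u**2*v + 2*u*v**2.
The quadratic part v**2 - u**2 = (v − u)(v + u) splits into two distinct linear factors, so there are two distinct tangent lines y − 0 = ±(x − 3) — this is a node (ordinary double point).
Classification: node.


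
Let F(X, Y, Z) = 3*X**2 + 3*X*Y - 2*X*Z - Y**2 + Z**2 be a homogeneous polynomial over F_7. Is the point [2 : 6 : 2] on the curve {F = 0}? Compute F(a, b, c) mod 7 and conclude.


F(2,6,2) ≡ 1 (mod 7); P is NOT on the curve.

Evaluate F(2, 6, 2) term-by-term (mod 7).
  3*X**2 ↦ 3·4·1·1 = 12
  3*X*Y ↦ 3·2·6·1 = 36
  -2*X*Z ↦ -2·2·1·2 = -8
  -Y**2 ↦ -1·1·36·1 = -36
  Z**2 ↦ 1·1·1·4 = 4
Sum: F(2, 6, 2) = (12) + (36) + (-8) + (-36) + (4) = 8.
Reducing mod 7: 8 ≡ 1 (mod 7).
Since F(a, b, c) ≡ 1 ≠ 0 (mod 7), P does NOT lie on the curve.


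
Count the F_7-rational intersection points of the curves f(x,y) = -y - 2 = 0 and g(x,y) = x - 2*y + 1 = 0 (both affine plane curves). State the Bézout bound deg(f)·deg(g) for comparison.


Common zeros: {(2, 5)}; count = 1; Bézout bound = 1.

deg(f) = 1, deg(g) = 1, so Bézout bound = 1.
Scan x ∈ F_7. For each x, list the y ∈ F_7 with f(x, y) ≡ 0 and those with g(x, y) ≡ 0 (mod 7); the common zeros in that column are the intersection.
  x = 0: f ≡ 0 at y ∈ {5}; g ≡ 0 at y ∈ {4}; common: ∅.
  x = 1: f ≡ 0 at y ∈ {5}; g ≡ 0 at y ∈ {1}; common: ∅.
  x = 2: f ≡ 0 at y ∈ {5}; g ≡ 0 at y ∈ {5}; common: {5}.
  x = 3: f ≡ 0 at y ∈ {5}; g ≡ 0 at y ∈ {2}; common: ∅.
  x = 4: f ≡ 0 at y ∈ {5}; g ≡ 0 at y ∈ {6}; common: ∅.
  x = 5: f ≡ 0 at y ∈ {5}; g ≡ 0 at y ∈ {3}; common: ∅.
  x = 6: f ≡ 0 at y ∈ {5}; g ≡ 0 at y ∈ {0}; common: ∅.
Collecting: common zeros = {(2, 5)}, so the count is 1.
Comparison with the Bézout bound: 1 ≤ 1 = deg(f)·deg(g), as expected for curves with no common component (the bound is attained).


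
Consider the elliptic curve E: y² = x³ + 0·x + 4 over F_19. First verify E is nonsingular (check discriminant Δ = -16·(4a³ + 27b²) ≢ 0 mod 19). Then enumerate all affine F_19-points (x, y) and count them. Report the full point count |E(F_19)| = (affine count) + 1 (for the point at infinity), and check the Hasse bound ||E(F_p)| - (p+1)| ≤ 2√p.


Affine points = {(0, 2), (0, 17), (1, 9), (1, 10), (4, 7), (4, 12), (6, 7), (6, 12), (7, 9), (7, 10), (9, 7), (9, 12), (10, 4), (10, 15), (11, 9), (11, 10), (13, 4), (13, 15), (15, 4), (15, 15)}; affine count = 20; |E(F_19)| = 21.

Discriminant check: Δ ∝ 4a³ + 27b² = 4·0³ + 27·4² = 4·0 + 27·16 ≡ 14 (mod 19). Nonzero ⇒ E is nonsingular.
For each x ∈ F_19, compute rhs = x³ + 0·x + 4 mod 19, then count y ∈ F_19 with y² ≡ rhs.
  x = 0: rhs = 4, matching y values: 2, 17 (2 points).
  x = 1: rhs = 5, matching y values: 9, 10 (2 points).
  x = 2: rhs = 12, matching y values: none (0 points).
  x = 3: rhs = 12, matching y values: none (0 points).
  x = 4: rhs = 11, matching y values: 7, 12 (2 points).
  x = 5: rhs = 15, matching y values: none (0 points).
  x = 6: rhs = 11, matching y values: 7, 12 (2 points).
  x = 7: rhs = 5, matching y values: 9, 10 (2 points).
  x = 8: rhs = 3, matching y values: none (0 points).
  x = 9: rhs = 11, matching y values: 7, 12 (2 points).
  x = 10: rhs = 16, matching y values: 4, 15 (2 points).
  x = 11: rhs = 5, matching y values: 9, 10 (2 points).
  x = 12: rhs = 3, matching y values: none (0 points).
  x = 13: rhs = 16, matching y values: 4, 15 (2 points).
  x = 14: rhs = 12, matching y values: none (0 points).
  x = 15: rhs = 16, matching y values: 4, 15 (2 points).
  x = 16: rhs = 15, matching y values: none (0 points).
  x = 17: rhs = 15, matching y values: none (0 points).
  x = 18: rhs = 3, matching y values: none (0 points).
Total affine count: 20.
Full point count |E(F_19)| = 20 + 1 = 21.
Hasse bound: |21 − (19+1)| = |1| = 1 ≤ 2√19 ≈ 8.7178 ✓.


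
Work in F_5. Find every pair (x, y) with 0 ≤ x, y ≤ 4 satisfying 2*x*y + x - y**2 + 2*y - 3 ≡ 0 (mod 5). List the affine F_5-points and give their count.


Affine F_5-points: {(3, 0), (3, 3), (4, 1), (4, 4)}; count = 4.

For each of the 25 pairs (x, y) ∈ F_5², evaluate f(x, y) mod 5. Record the zeros.
  x = 0: [0↦2, 1↦3, 2↦2, 3↦4, 4↦4]  zeros at y ∈ ∅
  x = 1: [0↦3, 1↦1, 2↦2, 3↦1, 4↦3]  zeros at y ∈ ∅
  x = 2: [0↦4, 1↦4, 2↦2, 3↦3, 4↦2]  zeros at y ∈ ∅
  x = 3: [0↦0, 1↦2, 2↦2, 3↦0, 4↦1]  zeros at y ∈ {0, 3}
  x = 4: [0↦1, 1↦0, 2↦2, 3↦2, 4↦0]  zeros at y ∈ {1, 4}
Collecting zeros: affine points = {(3, 0), (3, 3), (4, 1), (4, 4)}.
Total count |C(F_5)_aff| = 4.


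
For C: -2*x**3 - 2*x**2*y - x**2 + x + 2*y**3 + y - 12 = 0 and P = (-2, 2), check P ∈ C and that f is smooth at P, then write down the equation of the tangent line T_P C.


Tangent line at P: -3*x + 17*y - 40 = 0.

Step 1: f(-2, 2) = 0, so P lies on C.
Step 2: partial derivatives
  f_x(x, y) = -6*x**2 - 4*x*y - 2*x + 1, f_y(x, y) = -2*x**2 + 6*y**2 + 1.
  f_x(P) = -3, f_y(P) = 17 (gradient nonzero, so P is smooth).
Step 3: tangent line at P: -3·(x − -2) + 17·(y − 2) = 0.
Expanding: -3*x + 17*y - 40 = 0.


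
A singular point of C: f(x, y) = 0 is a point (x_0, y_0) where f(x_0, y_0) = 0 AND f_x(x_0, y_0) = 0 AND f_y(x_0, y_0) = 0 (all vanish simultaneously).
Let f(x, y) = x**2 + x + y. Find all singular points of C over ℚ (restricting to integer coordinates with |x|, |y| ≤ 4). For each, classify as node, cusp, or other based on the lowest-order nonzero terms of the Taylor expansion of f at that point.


No singular points in the scanned grid; C is smooth there.

Compute partial derivatives:
  f_x = 2*x + 1.
  f_y = 1.
f_y = 1 is a nonzero constant, so f_y never vanishes: no point (x, y) can satisfy f = f_x = f_y = 0. In particular no (x, y) ∈ {−4, ..., 4}² is singular; the curve is smooth.


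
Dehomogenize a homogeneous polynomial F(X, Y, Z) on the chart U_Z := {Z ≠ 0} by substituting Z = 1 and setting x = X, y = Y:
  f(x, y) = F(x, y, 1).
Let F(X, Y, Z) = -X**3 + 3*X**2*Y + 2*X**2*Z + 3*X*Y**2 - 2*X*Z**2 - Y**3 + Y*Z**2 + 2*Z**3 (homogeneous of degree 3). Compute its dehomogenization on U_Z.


f(x, y) = -x**3 + 3*x**2*y + 2*x**2 + 3*x*y**2 - 2*x - y**3 + y + 2

On U_Z we set Z = 1. Each monomial c·X^i·Y^j·Z^k in F becomes c·x^i·y^j·1^k = c·x^i·y^j.
Substituting Z = 1: F(X, Y, 1) = -x**3 + 3*x**2*y + 2*x**2 + 3*x*y**2 - 2*x - y**3 + y + 2.
Note: deg(f) ≤ deg(F) = 3; strict inequality happens when F is divisible by Z (lost terms).


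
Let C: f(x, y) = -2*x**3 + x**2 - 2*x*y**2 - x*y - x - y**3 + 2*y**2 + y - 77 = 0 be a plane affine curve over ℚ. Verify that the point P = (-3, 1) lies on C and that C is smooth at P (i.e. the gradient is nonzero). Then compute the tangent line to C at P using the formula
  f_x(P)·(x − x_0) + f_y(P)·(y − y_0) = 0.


Tangent line at P: -64*x + 17*y - 209 = 0.

Step 1: f(-3, 1) = 0, so P lies on C.
Step 2: partial derivatives
  f_x(x, y) = -6*x**2 + 2*x - 2*y**2 - y - 1, f_y(x, y) = -4*x*y - x - 3*y**2 + 4*y + 1.
  f_x(P) = -64, f_y(P) = 17 (gradient nonzero, so P is smooth).
Step 3: tangent line at P: -64·(x − -3) + 17·(y − 1) = 0.
Expanding: -64*x + 17*y - 209 = 0.


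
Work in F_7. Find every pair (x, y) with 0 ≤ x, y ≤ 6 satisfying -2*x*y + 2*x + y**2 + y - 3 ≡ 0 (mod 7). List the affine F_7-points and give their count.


Affine F_7-points: {(4, 3), (4, 4), (5, 0), (5, 2), (6, 5), (6, 6)}; count = 6.

For each of the 49 pairs (x, y) ∈ F_7², evaluate f(x, y) mod 7. Record the zeros.
  x = 0: [0↦4, 1↦6, 2↦3, 3↦2, 4↦3, 5↦6, 6↦4]  zeros at y ∈ ∅
  x = 1: [0↦6, 1↦6, 2↦1, 3↦5, 4↦4, 5↦5, 6↦1]  zeros at y ∈ ∅
  x = 2: [0↦1, 1↦6, 2↦6, 3↦1, 4↦5, 5↦4, 6↦5]  zeros at y ∈ ∅
  x = 3: [0↦3, 1↦6, 2↦4, 3↦4, 4↦6, 5↦3, 6↦2]  zeros at y ∈ ∅
  x = 4: [0↦5, 1↦6, 2↦2, 3↦0, 4↦0, 5↦2, 6↦6]  zeros at y ∈ {3, 4}
  x = 5: [0↦0, 1↦6, 2↦0, 3↦3, 4↦1, 5↦1, 6↦3]  zeros at y ∈ {0, 2}
  x = 6: [0↦2, 1↦6, 2↦5, 3↦6, 4↦2, 5↦0, 6↦0]  zeros at y ∈ {5, 6}
Collecting zeros: affine points = {(4, 3), (4, 4), (5, 0), (5, 2), (6, 5), (6, 6)}.
Total count |C(F_7)_aff| = 6.


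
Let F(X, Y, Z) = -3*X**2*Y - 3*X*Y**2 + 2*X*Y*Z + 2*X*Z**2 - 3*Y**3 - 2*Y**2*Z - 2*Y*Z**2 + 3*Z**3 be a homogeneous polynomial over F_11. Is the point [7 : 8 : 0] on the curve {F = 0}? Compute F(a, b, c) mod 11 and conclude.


F(7,8,0) ≡ 3 (mod 11); P is NOT on the curve.

Evaluate F(7, 8, 0) term-by-term (mod 11).
  -3*X**2*Y ↦ -3·49·8·1 = -1176
  -3*X*Y**2 ↦ -3·7·64·1 = -1344
  2*X*Y*Z ↦ 2·7·8·0 = 0
  2*X*Z**2 ↦ 2·7·1·0 = 0
  -3*Y**3 ↦ -3·1·512·1 = -1536
  -2*Y**2*Z ↦ -2·1·64·0 = 0
  -2*Y*Z**2 ↦ -2·1·8·0 = 0
  3*Z**3 ↦ 3·1·1·0 = 0
Sum: F(7, 8, 0) = (-1176) + (-1344) + (0) + (0) + (-1536) + (0) + (0) + (0) = -4056.
Reducing mod 11: -4056 ≡ 3 (mod 11).
Since F(a, b, c) ≡ 3 ≠ 0 (mod 11), P does NOT lie on the curve.


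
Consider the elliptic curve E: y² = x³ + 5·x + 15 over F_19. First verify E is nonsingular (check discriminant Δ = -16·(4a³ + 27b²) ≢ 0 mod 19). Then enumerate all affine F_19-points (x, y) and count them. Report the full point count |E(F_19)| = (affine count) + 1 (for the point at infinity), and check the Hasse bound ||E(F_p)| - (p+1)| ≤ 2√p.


Affine points = {(3, 0), (4, 2), (4, 17), (8, 4), (8, 15), (10, 1), (10, 18), (12, 6), (12, 13), (13, 4), (13, 15), (14, 6), (14, 13), (15, 8), (15, 11), (16, 7), (16, 12), (17, 4), (17, 15), (18, 3), (18, 16)}; affine count = 21; |E(F_19)| = 22.

Discriminant check: Δ ∝ 4a³ + 27b² = 4·5³ + 27·15² = 4·125 + 27·225 ≡ 1 (mod 19). Nonzero ⇒ E is nonsingular.
For each x ∈ F_19, compute rhs = x³ + 5·x + 15 mod 19, then count y ∈ F_19 with y² ≡ rhs.
  x = 0: rhs = 15, matching y values: none (0 points).
  x = 1: rhs = 2, matching y values: none (0 points).
  x = 2: rhs = 14, matching y values: none (0 points).
  x = 3: rhs = 0, matching y values: 0 (1 points).
  x = 4: rhs = 4, matching y values: 2, 17 (2 points).
  x = 5: rhs = 13, matching y values: none (0 points).
  x = 6: rhs = 14, matching y values: none (0 points).
  x = 7: rhs = 13, matching y values: none (0 points).
  x = 8: rhs = 16, matching y values: 4, 15 (2 points).
  x = 9: rhs = 10, matching y values: none (0 points).
  x = 10: rhs = 1, matching y values: 1, 18 (2 points).
  x = 11: rhs = 14, matching y values: none (0 points).
  x = 12: rhs = 17, matching y values: 6, 13 (2 points).
  x = 13: rhs = 16, matching y values: 4, 15 (2 points).
  x = 14: rhs = 17, matching y values: 6, 13 (2 points).
  x = 15: rhs = 7, matching y values: 8, 11 (2 points).
  x = 16: rhs = 11, matching y values: 7, 12 (2 points).
  x = 17: rhs = 16, matching y values: 4, 15 (2 points).
  x = 18: rhs = 9, matching y values: 3, 16 (2 points).
Total affine count: 21.
Full point count |E(F_19)| = 21 + 1 = 22.
Hasse bound: |22 − (19+1)| = |2| = 2 ≤ 2√19 ≈ 8.7178 ✓.


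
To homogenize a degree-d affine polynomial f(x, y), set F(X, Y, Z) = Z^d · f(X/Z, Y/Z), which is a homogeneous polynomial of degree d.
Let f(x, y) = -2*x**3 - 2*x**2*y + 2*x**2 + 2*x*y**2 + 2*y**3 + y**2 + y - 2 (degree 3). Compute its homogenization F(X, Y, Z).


F(X, Y, Z) = -2*X**3 - 2*X**2*Y + 2*X**2*Z + 2*X*Y**2 + 2*Y**3 + Y**2*Z + Y*Z**2 - 2*Z**3

deg(f) = 3.
Substitute x = X/Z, y = Y/Z into f, then multiply by Z^3.
  monomial -2·x^3·y^0 ↦ -2·X^3·Y^0·Z^0.
  monomial -2·x^2·y^1 ↦ -2·X^2·Y^1·Z^0.
  monomial 2·x^2·y^0 ↦ 2·X^2·Y^0·Z^1.
  monomial 2·x^1·y^2 ↦ 2·X^1·Y^2·Z^0.
  monomial 2·x^0·y^3 ↦ 2·X^0·Y^3·Z^0.
  monomial 1·x^0·y^2 ↦ 1·X^0·Y^2·Z^1.
  monomial 1·x^0·y^1 ↦ 1·X^0·Y^1·Z^2.
  monomial -2·x^0·y^0 ↦ -2·X^0·Y^0·Z^3.
Collecting: F(X, Y, Z) = -2*X**3 - 2*X**2*Y + 2*X**2*Z + 2*X*Y**2 + 2*Y**3 + Y**2*Z + Y*Z**2 - 2*Z**3.


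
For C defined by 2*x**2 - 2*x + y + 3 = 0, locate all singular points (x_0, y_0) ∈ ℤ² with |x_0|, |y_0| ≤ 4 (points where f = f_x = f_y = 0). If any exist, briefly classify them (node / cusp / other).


No singular points in the scanned grid; C is smooth there.

Compute partial derivatives:
  f_x = 4*x - 2.
  f_y = 1.
f_y = 1 is a nonzero constant, so f_y never vanishes: no point (x, y) can satisfy f = f_x = f_y = 0. In particular no (x, y) ∈ {−4, ..., 4}² is singular; the curve is smooth.


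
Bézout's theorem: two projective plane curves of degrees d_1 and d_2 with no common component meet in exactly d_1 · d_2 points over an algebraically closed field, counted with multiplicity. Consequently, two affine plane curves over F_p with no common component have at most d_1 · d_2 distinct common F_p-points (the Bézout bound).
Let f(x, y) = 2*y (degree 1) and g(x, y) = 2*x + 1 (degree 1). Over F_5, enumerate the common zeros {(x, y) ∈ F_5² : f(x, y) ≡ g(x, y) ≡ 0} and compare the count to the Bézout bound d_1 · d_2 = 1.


Common zeros: {(2, 0)}; count = 1; Bézout bound = 1.

deg(f) = 1, deg(g) = 1, so Bézout bound = 1.
Scan x ∈ F_5. For each x, list the y ∈ F_5 with f(x, y) ≡ 0 and those with g(x, y) ≡ 0 (mod 5); the common zeros in that column are the intersection.
  x = 0: f ≡ 0 at y ∈ {0}; g ≡ 0 at y ∈ ∅; common: ∅.
  x = 1: f ≡ 0 at y ∈ {0}; g ≡ 0 at y ∈ ∅; common: ∅.
  x = 2: f ≡ 0 at y ∈ {0}; g ≡ 0 at y ∈ {0, 1, 2, 3, 4}; common: {0}.
  x = 3: f ≡ 0 at y ∈ {0}; g ≡ 0 at y ∈ ∅; common: ∅.
  x = 4: f ≡ 0 at y ∈ {0}; g ≡ 0 at y ∈ ∅; common: ∅.
Collecting: common zeros = {(2, 0)}, so the count is 1.
Comparison with the Bézout bound: 1 ≤ 1 = deg(f)·deg(g), as expected for curves with no common component (the bound is attained).


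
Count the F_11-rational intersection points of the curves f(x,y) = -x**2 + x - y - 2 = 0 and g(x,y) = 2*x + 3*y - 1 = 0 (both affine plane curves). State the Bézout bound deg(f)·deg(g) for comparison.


Common zeros: ∅; count = 0; Bézout bound = 2.

deg(f) = 2, deg(g) = 1, so Bézout bound = 2.
Scan x ∈ F_11. For each x, list the y ∈ F_11 with f(x, y) ≡ 0 and those with g(x, y) ≡ 0 (mod 11); the common zeros in that column are the intersection.
  x = 0: f ≡ 0 at y ∈ {9}; g ≡ 0 at y ∈ {4}; common: ∅.
  x = 1: f ≡ 0 at y ∈ {9}; g ≡ 0 at y ∈ {7}; common: ∅.
  x = 2: f ≡ 0 at y ∈ {7}; g ≡ 0 at y ∈ {10}; common: ∅.
  x = 3: f ≡ 0 at y ∈ {3}; g ≡ 0 at y ∈ {2}; common: ∅.
  x = 4: f ≡ 0 at y ∈ {8}; g ≡ 0 at y ∈ {5}; common: ∅.
  x = 5: f ≡ 0 at y ∈ {0}; g ≡ 0 at y ∈ {8}; common: ∅.
  x = 6: f ≡ 0 at y ∈ {1}; g ≡ 0 at y ∈ {0}; common: ∅.
  x = 7: f ≡ 0 at y ∈ {0}; g ≡ 0 at y ∈ {3}; common: ∅.
  x = 8: f ≡ 0 at y ∈ {8}; g ≡ 0 at y ∈ {6}; common: ∅.
  x = 9: f ≡ 0 at y ∈ {3}; g ≡ 0 at y ∈ {9}; common: ∅.
  x = 10: f ≡ 0 at y ∈ {7}; g ≡ 0 at y ∈ {1}; common: ∅.
Collecting: common zeros = ∅, so the count is 0.
Comparison with the Bézout bound: 0 ≤ 2 = deg(f)·deg(g), as expected for curves with no common component (the affine F_11-count falls short of the bound because intersections may lie at infinity, over extension fields, or carry multiplicity).


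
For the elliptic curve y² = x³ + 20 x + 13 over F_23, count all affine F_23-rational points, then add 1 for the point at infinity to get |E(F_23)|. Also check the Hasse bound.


Affine points = {(0, 6), (0, 17), (3, 10), (3, 13), (5, 10), (5, 13), (6, 2), (6, 21), (7, 6), (7, 17), (8, 8), (8, 15), (9, 5), (9, 18), (11, 0), (12, 7), (12, 16), (13, 3), (13, 20), (14, 1), (14, 22), (15, 10), (15, 13), (16, 6), (16, 17), (18, 8), (18, 15), (20, 8), (20, 15)}; affine count = 29; |E(F_23)| = 30.

Discriminant check: Δ ∝ 4a³ + 27b² = 4·20³ + 27·13² = 4·8000 + 27·169 ≡ 16 (mod 23). Nonzero ⇒ E is nonsingular.
For each x ∈ F_23, compute rhs = x³ + 20·x + 13 mod 23, then count y ∈ F_23 with y² ≡ rhs.
  x = 0: rhs = 13, matching y values: 6, 17 (2 points).
  x = 1: rhs = 11, matching y values: none (0 points).
  x = 2: rhs = 15, matching y values: none (0 points).
  x = 3: rhs = 8, matching y values: 10, 13 (2 points).
  x = 4: rhs = 19, matching y values: none (0 points).
  x = 5: rhs = 8, matching y values: 10, 13 (2 points).
  x = 6: rhs = 4, matching y values: 2, 21 (2 points).
  x = 7: rhs = 13, matching y values: 6, 17 (2 points).
  x = 8: rhs = 18, matching y values: 8, 15 (2 points).
  x = 9: rhs = 2, matching y values: 5, 18 (2 points).
  x = 10: rhs = 17, matching y values: none (0 points).
  x = 11: rhs = 0, matching y values: 0 (1 points).
  x = 12: rhs = 3, matching y values: 7, 16 (2 points).
  x = 13: rhs = 9, matching y values: 3, 20 (2 points).
  x = 14: rhs = 1, matching y values: 1, 22 (2 points).
  x = 15: rhs = 8, matching y values: 10, 13 (2 points).
  x = 16: rhs = 13, matching y values: 6, 17 (2 points).
  x = 17: rhs = 22, matching y values: none (0 points).
  x = 18: rhs = 18, matching y values: 8, 15 (2 points).
  x = 19: rhs = 7, matching y values: none (0 points).
  x = 20: rhs = 18, matching y values: 8, 15 (2 points).
  x = 21: rhs = 11, matching y values: none (0 points).
  x = 22: rhs = 15, matching y values: none (0 points).
Total affine count: 29.
Full point count |E(F_23)| = 29 + 1 = 30.
Hasse bound: |30 − (23+1)| = |6| = 6 ≤ 2√23 ≈ 9.5917 ✓.


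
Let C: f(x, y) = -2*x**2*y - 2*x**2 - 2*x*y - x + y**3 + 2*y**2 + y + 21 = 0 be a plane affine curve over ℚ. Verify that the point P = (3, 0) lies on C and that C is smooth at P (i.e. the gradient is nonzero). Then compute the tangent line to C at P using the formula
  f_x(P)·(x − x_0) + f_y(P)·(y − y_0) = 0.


Tangent line at P: -13*x - 23*y + 39 = 0.

Step 1: f(3, 0) = 0, so P lies on C.
Step 2: partial derivatives
  f_x(x, y) = -4*x*y - 4*x - 2*y - 1, f_y(x, y) = -2*x**2 - 2*x + 3*y**2 + 4*y + 1.
  f_x(P) = -13, f_y(P) = -23 (gradient nonzero, so P is smooth).
Step 3: tangent line at P: -13·(x − 3) + -23·(y − 0) = 0.
Expanding: -13*x - 23*y + 39 = 0.


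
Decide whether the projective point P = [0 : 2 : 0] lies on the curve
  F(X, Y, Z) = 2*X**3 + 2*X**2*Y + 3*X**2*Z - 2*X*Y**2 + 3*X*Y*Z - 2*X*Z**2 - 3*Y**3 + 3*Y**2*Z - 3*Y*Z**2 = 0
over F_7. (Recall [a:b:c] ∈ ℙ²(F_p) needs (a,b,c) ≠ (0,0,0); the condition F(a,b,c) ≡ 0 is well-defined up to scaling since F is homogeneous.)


F(0,2,0) ≡ 4 (mod 7); P is NOT on the curve.

Evaluate F(0, 2, 0) term-by-term (mod 7).
  2*X**3 ↦ 2·0·1·1 = 0
  2*X**2*Y ↦ 2·0·2·1 = 0
  3*X**2*Z ↦ 3·0·1·0 = 0
  -2*X*Y**2 ↦ -2·0·4·1 = 0
  3*X*Y*Z ↦ 3·0·2·0 = 0
  -2*X*Z**2 ↦ -2·0·1·0 = 0
  -3*Y**3 ↦ -3·1·8·1 = -24
  3*Y**2*Z ↦ 3·1·4·0 = 0
  -3*Y*Z**2 ↦ -3·1·2·0 = 0
Sum: F(0, 2, 0) = (0) + (0) + (0) + (0) + (0) + (0) + (-24) + (0) + (0) = -24.
Reducing mod 7: -24 ≡ 4 (mod 7).
Since F(a, b, c) ≡ 4 ≠ 0 (mod 7), P does NOT lie on the curve.


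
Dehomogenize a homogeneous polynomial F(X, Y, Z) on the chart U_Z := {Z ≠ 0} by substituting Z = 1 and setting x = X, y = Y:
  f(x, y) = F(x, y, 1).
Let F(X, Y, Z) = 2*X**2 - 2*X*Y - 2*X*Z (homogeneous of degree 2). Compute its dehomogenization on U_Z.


f(x, y) = 2*x**2 - 2*x*y - 2*x

On U_Z we set Z = 1. Each monomial c·X^i·Y^j·Z^k in F becomes c·x^i·y^j·1^k = c·x^i·y^j.
Substituting Z = 1: F(X, Y, 1) = 2*x**2 - 2*x*y - 2*x.
Note: deg(f) ≤ deg(F) = 2; strict inequality happens when F is divisible by Z (lost terms).


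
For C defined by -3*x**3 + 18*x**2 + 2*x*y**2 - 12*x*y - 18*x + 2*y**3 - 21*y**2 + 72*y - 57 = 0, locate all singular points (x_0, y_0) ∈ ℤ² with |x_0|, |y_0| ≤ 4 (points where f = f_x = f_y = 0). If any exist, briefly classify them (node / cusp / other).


Singular points: {(2, 3)}; classification: cusp.

Compute partial derivatives:
  f_x = -9*x**2 + 36*x + 2*y**2 - 12*y - 18.
  f_y = 4*x*y - 12*x + 6*y**2 - 42*y + 72.
Scan x_0 ∈ {−4, ..., 4}. For each x_0, f_y(x_0, y) is a polynomial in y; find its integer roots y ∈ {−4, ..., 4}, then test f_x and f at those candidates.
  x = -4: f_y(-4, y) = 6*y**2 - 58*y + 120; vanishes at y ∈ {3}. (-4, 3): f_x = -324 ≠ 0.
  x = -3: f_y(-3, y) = 6*y**2 - 54*y + 108; vanishes at y ∈ {3}. (-3, 3): f_x = -225 ≠ 0.
  x = -2: f_y(-2, y) = 6*y**2 - 50*y + 96; vanishes at y ∈ {3}. (-2, 3): f_x = -144 ≠ 0.
  x = -1: f_y(-1, y) = 6*y**2 - 46*y + 84; vanishes at y ∈ {3}. (-1, 3): f_x = -81 ≠ 0.
  x = 0: f_y(0, y) = 6*y**2 - 42*y + 72; vanishes at y ∈ {3, 4}. (0, 3): f_x = -36 ≠ 0; (0, 4): f_x = -34 ≠ 0.
  x = 1: f_y(1, y) = 6*y**2 - 38*y + 60; vanishes at y ∈ {3}. (1, 3): f_x = -9 ≠ 0.
  x = 2: f_y(2, y) = 6*y**2 - 34*y + 48; vanishes at y ∈ {3}. (2, 3): f_x = 0, f = 0 — SINGULAR.
  x = 3: f_y(3, y) = 6*y**2 - 30*y + 36; vanishes at y ∈ {2, 3}. (3, 2): f_x = -7 ≠ 0; (3, 3): f_x = -9 ≠ 0.
  x = 4: f_y(4, y) = 6*y**2 - 26*y + 24; vanishes at y ∈ {3}. (4, 3): f_x = -36 ≠ 0.
Only singular point on the grid: (2, 3).
Classify: substitute x = 2 + u, y = 3 + v and expand: f = -3*u**3 + 2*u*v**2 + 2*v**3 + v**2.
No constant or linear terms (consistent with a singular point). Quadratic part: v**2. Cubic part: -3*u**3 + 2*u*v**2 + 2*v**3.
The quadratic part v**2 is a perfect square, so there is a single (double) tangent line v = 0, i.e. y = 3. Restricting the cubic part to that line (v = 0) leaves -3*u**3 ≠ 0, so f is not divisible by v and the branch is v² ≈ 3*u**3 to lowest order — this is a cusp.
Classification: cusp.


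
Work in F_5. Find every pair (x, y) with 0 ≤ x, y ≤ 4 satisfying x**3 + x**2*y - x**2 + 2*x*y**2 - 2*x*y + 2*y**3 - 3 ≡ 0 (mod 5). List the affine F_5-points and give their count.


Affine F_5-points: {(0, 4), (1, 1), (3, 0), (4, 0), (4, 3)}; count = 5.

For each of the 25 pairs (x, y) ∈ F_5², evaluate f(x, y) mod 5. Record the zeros.
  x = 0: [0↦2, 1↦4, 2↦3, 3↦1, 4↦0]  zeros at y ∈ {4}
  x = 1: [0↦2, 1↦0, 2↦4, 3↦1, 4↦3]  zeros at y ∈ {1}
  x = 2: [0↦1, 1↦2, 2↦3, 3↦1, 4↦3]  zeros at y ∈ ∅
  x = 3: [0↦0, 1↦1, 2↦1, 3↦2, 4↦1]  zeros at y ∈ {0}
  x = 4: [0↦0, 1↦3, 2↦4, 3↦0, 4↦3]  zeros at y ∈ {0, 3}
Collecting zeros: affine points = {(0, 4), (1, 1), (3, 0), (4, 0), (4, 3)}.
Total count |C(F_5)_aff| = 5.


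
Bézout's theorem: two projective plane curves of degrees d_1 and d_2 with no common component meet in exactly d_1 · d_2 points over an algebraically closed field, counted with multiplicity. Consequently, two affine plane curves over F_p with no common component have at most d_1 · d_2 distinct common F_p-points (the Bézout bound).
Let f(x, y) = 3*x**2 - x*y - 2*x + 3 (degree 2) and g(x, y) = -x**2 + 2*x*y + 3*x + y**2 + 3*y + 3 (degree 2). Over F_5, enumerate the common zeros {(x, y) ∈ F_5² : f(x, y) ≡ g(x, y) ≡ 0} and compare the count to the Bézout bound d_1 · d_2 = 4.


Common zeros: {(2, 3), (4, 2)}; count = 2; Bézout bound = 4.

deg(f) = 2, deg(g) = 2, so Bézout bound = 4.
Scan x ∈ F_5. For each x, list the y ∈ F_5 with f(x, y) ≡ 0 and those with g(x, y) ≡ 0 (mod 5); the common zeros in that column are the intersection.
  x = 0: f ≡ 0 at y ∈ ∅; g ≡ 0 at y ∈ ∅; common: ∅.
  x = 1: f ≡ 0 at y ∈ {4}; g ≡ 0 at y ∈ {0}; common: ∅.
  x = 2: f ≡ 0 at y ∈ {3}; g ≡ 0 at y ∈ {0, 3}; common: {3}.
  x = 3: f ≡ 0 at y ∈ {3}; g ≡ 0 at y ∈ {2, 4}; common: ∅.
  x = 4: f ≡ 0 at y ∈ {2}; g ≡ 0 at y ∈ {2}; common: {2}.
Collecting: common zeros = {(2, 3), (4, 2)}, so the count is 2.
Comparison with the Bézout bound: 2 ≤ 4 = deg(f)·deg(g), as expected for curves with no common component (the affine F_5-count falls short of the bound because intersections may lie at infinity, over extension fields, or carry multiplicity).


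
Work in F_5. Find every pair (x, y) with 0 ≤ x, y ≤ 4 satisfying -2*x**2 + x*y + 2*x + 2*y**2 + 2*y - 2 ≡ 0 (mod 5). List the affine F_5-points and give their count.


Affine F_5-points: {(0, 2), (1, 3), (2, 1), (2, 2), (4, 3), (4, 4)}; count = 6.

For each of the 25 pairs (x, y) ∈ F_5², evaluate f(x, y) mod 5. Record the zeros.
  x = 0: [0↦3, 1↦2, 2↦0, 3↦2, 4↦3]  zeros at y ∈ {2}
  x = 1: [0↦3, 1↦3, 2↦2, 3↦0, 4↦2]  zeros at y ∈ {3}
  x = 2: [0↦4, 1↦0, 2↦0, 3↦4, 4↦2]  zeros at y ∈ {1, 2}
  x = 3: [0↦1, 1↦3, 2↦4, 3↦4, 4↦3]  zeros at y ∈ ∅
  x = 4: [0↦4, 1↦2, 2↦4, 3↦0, 4↦0]  zeros at y ∈ {3, 4}
Collecting zeros: affine points = {(0, 2), (1, 3), (2, 1), (2, 2), (4, 3), (4, 4)}.
Total count |C(F_5)_aff| = 6.


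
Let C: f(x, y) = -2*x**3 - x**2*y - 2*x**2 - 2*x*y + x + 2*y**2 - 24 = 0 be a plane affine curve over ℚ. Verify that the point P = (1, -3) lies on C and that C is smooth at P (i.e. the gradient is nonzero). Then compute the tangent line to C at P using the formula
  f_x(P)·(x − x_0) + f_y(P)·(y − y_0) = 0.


Tangent line at P: 3*x - 15*y - 48 = 0.

Step 1: f(1, -3) = 0, so P lies on C.
Step 2: partial derivatives
  f_x(x, y) = -6*x**2 - 2*x*y - 4*x - 2*y + 1, f_y(x, y) = -x**2 - 2*x + 4*y.
  f_x(P) = 3, f_y(P) = -15 (gradient nonzero, so P is smooth).
Step 3: tangent line at P: 3·(x − 1) + -15·(y − -3) = 0.
Expanding: 3*x - 15*y - 48 = 0.


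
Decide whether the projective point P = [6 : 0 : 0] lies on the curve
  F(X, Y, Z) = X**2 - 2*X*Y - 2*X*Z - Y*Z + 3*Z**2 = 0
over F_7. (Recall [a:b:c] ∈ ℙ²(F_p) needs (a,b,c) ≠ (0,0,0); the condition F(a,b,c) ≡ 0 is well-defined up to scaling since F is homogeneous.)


F(6,0,0) ≡ 1 (mod 7); P is NOT on the curve.

Evaluate F(6, 0, 0) term-by-term (mod 7).
  X**2 ↦ 1·36·1·1 = 36
  -2*X*Y ↦ -2·6·0·1 = 0
  -2*X*Z ↦ -2·6·1·0 = 0
  -Y*Z ↦ -1·1·0·0 = 0
  3*Z**2 ↦ 3·1·1·0 = 0
Sum: F(6, 0, 0) = (36) + (0) + (0) + (0) + (0) = 36.
Reducing mod 7: 36 ≡ 1 (mod 7).
Since F(a, b, c) ≡ 1 ≠ 0 (mod 7), P does NOT lie on the curve.


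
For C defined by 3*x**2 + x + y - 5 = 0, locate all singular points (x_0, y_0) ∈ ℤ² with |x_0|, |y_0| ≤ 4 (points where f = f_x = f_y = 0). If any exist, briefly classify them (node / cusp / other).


No singular points in the scanned grid; C is smooth there.

Compute partial derivatives:
  f_x = 6*x + 1.
  f_y = 1.
f_y = 1 is a nonzero constant, so f_y never vanishes: no point (x, y) can satisfy f = f_x = f_y = 0. In particular no (x, y) ∈ {−4, ..., 4}² is singular; the curve is smooth.


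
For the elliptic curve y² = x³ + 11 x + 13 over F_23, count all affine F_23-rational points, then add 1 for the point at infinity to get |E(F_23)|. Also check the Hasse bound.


Affine points = {(0, 6), (0, 17), (1, 5), (1, 18), (3, 2), (3, 21), (4, 11), (4, 12), (5, 3), (5, 20), (9, 6), (9, 17), (11, 4), (11, 19), (14, 6), (14, 17), (21, 11), (21, 12), (22, 1), (22, 22)}; affine count = 20; |E(F_23)| = 21.

Discriminant check: Δ ∝ 4a³ + 27b² = 4·11³ + 27·13² = 4·1331 + 27·169 ≡ 20 (mod 23). Nonzero ⇒ E is nonsingular.
For each x ∈ F_23, compute rhs = x³ + 11·x + 13 mod 23, then count y ∈ F_23 with y² ≡ rhs.
  x = 0: rhs = 13, matching y values: 6, 17 (2 points).
  x = 1: rhs = 2, matching y values: 5, 18 (2 points).
  x = 2: rhs = 20, matching y values: none (0 points).
  x = 3: rhs = 4, matching y values: 2, 21 (2 points).
  x = 4: rhs = 6, matching y values: 11, 12 (2 points).
  x = 5: rhs = 9, matching y values: 3, 20 (2 points).
  x = 6: rhs = 19, matching y values: none (0 points).
  x = 7: rhs = 19, matching y values: none (0 points).
  x = 8: rhs = 15, matching y values: none (0 points).
  x = 9: rhs = 13, matching y values: 6, 17 (2 points).
  x = 10: rhs = 19, matching y values: none (0 points).
  x = 11: rhs = 16, matching y values: 4, 19 (2 points).
  x = 12: rhs = 10, matching y values: none (0 points).
  x = 13: rhs = 7, matching y values: none (0 points).
  x = 14: rhs = 13, matching y values: 6, 17 (2 points).
  x = 15: rhs = 11, matching y values: none (0 points).
  x = 16: rhs = 7, matching y values: none (0 points).
  x = 17: rhs = 7, matching y values: none (0 points).
  x = 18: rhs = 17, matching y values: none (0 points).
  x = 19: rhs = 20, matching y values: none (0 points).
  x = 20: rhs = 22, matching y values: none (0 points).
  x = 21: rhs = 6, matching y values: 11, 12 (2 points).
  x = 22: rhs = 1, matching y values: 1, 22 (2 points).
Total affine count: 20.
Full point count |E(F_23)| = 20 + 1 = 21.
Hasse bound: |21 − (23+1)| = |-3| = 3 ≤ 2√23 ≈ 9.5917 ✓.


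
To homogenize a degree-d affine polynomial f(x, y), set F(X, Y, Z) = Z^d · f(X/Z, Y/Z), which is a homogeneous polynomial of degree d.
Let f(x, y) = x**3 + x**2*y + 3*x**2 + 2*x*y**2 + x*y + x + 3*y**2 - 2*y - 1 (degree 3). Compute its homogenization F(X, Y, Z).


F(X, Y, Z) = X**3 + X**2*Y + 3*X**2*Z + 2*X*Y**2 + X*Y*Z + X*Z**2 + 3*Y**2*Z - 2*Y*Z**2 - Z**3

deg(f) = 3.
Substitute x = X/Z, y = Y/Z into f, then multiply by Z^3.
  monomial 1·x^3·y^0 ↦ 1·X^3·Y^0·Z^0.
  monomial 1·x^2·y^1 ↦ 1·X^2·Y^1·Z^0.
  monomial 3·x^2·y^0 ↦ 3·X^2·Y^0·Z^1.
  monomial 2·x^1·y^2 ↦ 2·X^1·Y^2·Z^0.
  monomial 1·x^1·y^1 ↦ 1·X^1·Y^1·Z^1.
  monomial 1·x^1·y^0 ↦ 1·X^1·Y^0·Z^2.
  monomial 3·x^0·y^2 ↦ 3·X^0·Y^2·Z^1.
  monomial -2·x^0·y^1 ↦ -2·X^0·Y^1·Z^2.
  monomial -1·x^0·y^0 ↦ -1·X^0·Y^0·Z^3.
Collecting: F(X, Y, Z) = X**3 + X**2*Y + 3*X**2*Z + 2*X*Y**2 + X*Y*Z + X*Z**2 + 3*Y**2*Z - 2*Y*Z**2 - Z**3.


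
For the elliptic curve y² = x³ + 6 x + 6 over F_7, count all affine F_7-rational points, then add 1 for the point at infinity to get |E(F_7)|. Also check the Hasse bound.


Affine points = {(3, 3), (3, 4), (5, 0)}; affine count = 3; |E(F_7)| = 4.

Discriminant check: Δ ∝ 4a³ + 27b² = 4·6³ + 27·6² = 4·216 + 27·36 ≡ 2 (mod 7). Nonzero ⇒ E is nonsingular.
For each x ∈ F_7, compute rhs = x³ + 6·x + 6 mod 7, then count y ∈ F_7 with y² ≡ rhs.
  x = 0: rhs = 6, matching y values: none (0 points).
  x = 1: rhs = 6, matching y values: none (0 points).
  x = 2: rhs = 5, matching y values: none (0 points).
  x = 3: rhs = 2, matching y values: 3, 4 (2 points).
  x = 4: rhs = 3, matching y values: none (0 points).
  x = 5: rhs = 0, matching y values: 0 (1 points).
  x = 6: rhs = 6, matching y values: none (0 points).
Total affine count: 3.
Full point count |E(F_7)| = 3 + 1 = 4.
Hasse bound: |4 − (7+1)| = |-4| = 4 ≤ 2√7 ≈ 5.2915 ✓.


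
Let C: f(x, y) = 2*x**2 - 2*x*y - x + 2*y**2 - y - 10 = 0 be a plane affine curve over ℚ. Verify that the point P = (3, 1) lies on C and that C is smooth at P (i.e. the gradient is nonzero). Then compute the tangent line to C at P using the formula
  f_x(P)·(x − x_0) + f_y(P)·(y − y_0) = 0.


Tangent line at P: 9*x - 3*y - 24 = 0.

Step 1: f(3, 1) = 0, so P lies on C.
Step 2: partial derivatives
  f_x(x, y) = 4*x - 2*y - 1, f_y(x, y) = -2*x + 4*y - 1.
  f_x(P) = 9, f_y(P) = -3 (gradient nonzero, so P is smooth).
Step 3: tangent line at P: 9·(x − 3) + -3·(y − 1) = 0.
Expanding: 9*x - 3*y - 24 = 0.


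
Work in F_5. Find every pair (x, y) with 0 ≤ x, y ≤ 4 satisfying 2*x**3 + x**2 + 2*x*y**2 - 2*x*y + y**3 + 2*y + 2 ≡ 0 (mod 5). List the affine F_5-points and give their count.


Affine F_5-points: {(0, 1), (0, 3), (1, 0), (1, 3), (2, 1), (3, 0)}; count = 6.

For each of the 25 pairs (x, y) ∈ F_5², evaluate f(x, y) mod 5. Record the zeros.
  x = 0: [0↦2, 1↦0, 2↦4, 3↦0, 4↦4]  zeros at y ∈ {1, 3}
  x = 1: [0↦0, 1↦3, 2↦1, 3↦0, 4↦1]  zeros at y ∈ {0, 3}
  x = 2: [0↦2, 1↦0, 2↦2, 3↦4, 4↦2]  zeros at y ∈ {1}
  x = 3: [0↦0, 1↦3, 2↦4, 3↦4, 4↦4]  zeros at y ∈ {0}
  x = 4: [0↦1, 1↦4, 2↦4, 3↦2, 4↦4]  zeros at y ∈ ∅
Collecting zeros: affine points = {(0, 1), (0, 3), (1, 0), (1, 3), (2, 1), (3, 0)}.
Total count |C(F_5)_aff| = 6.


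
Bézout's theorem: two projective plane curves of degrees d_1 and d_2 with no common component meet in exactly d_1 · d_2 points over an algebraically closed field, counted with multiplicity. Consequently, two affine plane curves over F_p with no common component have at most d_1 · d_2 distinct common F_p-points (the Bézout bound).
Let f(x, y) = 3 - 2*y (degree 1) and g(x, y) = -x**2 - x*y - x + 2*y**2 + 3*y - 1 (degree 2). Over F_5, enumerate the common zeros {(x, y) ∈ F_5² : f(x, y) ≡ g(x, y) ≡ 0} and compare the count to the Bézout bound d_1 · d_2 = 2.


Common zeros: ∅; count = 0; Bézout bound = 2.

deg(f) = 1, deg(g) = 2, so Bézout bound = 2.
Scan x ∈ F_5. For each x, list the y ∈ F_5 with f(x, y) ≡ 0 and those with g(x, y) ≡ 0 (mod 5); the common zeros in that column are the intersection.
  x = 0: f ≡ 0 at y ∈ {4}; g ≡ 0 at y ∈ ∅; common: ∅.
  x = 1: f ≡ 0 at y ∈ {4}; g ≡ 0 at y ∈ ∅; common: ∅.
  x = 2: f ≡ 0 at y ∈ {4}; g ≡ 0 at y ∈ ∅; common: ∅.
  x = 3: f ≡ 0 at y ∈ {4}; g ≡ 0 at y ∈ {2, 3}; common: ∅.
  x = 4: f ≡ 0 at y ∈ {4}; g ≡ 0 at y ∈ {1, 2}; common: ∅.
Collecting: common zeros = ∅, so the count is 0.
Comparison with the Bézout bound: 0 ≤ 2 = deg(f)·deg(g), as expected for curves with no common component (the affine F_5-count falls short of the bound because intersections may lie at infinity, over extension fields, or carry multiplicity).
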